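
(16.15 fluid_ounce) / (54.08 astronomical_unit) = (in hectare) 5.904e-21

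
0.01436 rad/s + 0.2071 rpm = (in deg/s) 2.065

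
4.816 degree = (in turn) 0.01338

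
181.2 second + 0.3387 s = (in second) 181.5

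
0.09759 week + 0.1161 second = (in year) 0.001872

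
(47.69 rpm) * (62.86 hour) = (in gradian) 7.195e+07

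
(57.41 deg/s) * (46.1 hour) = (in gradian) 1.059e+07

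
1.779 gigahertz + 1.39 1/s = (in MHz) 1779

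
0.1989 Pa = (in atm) 1.963e-06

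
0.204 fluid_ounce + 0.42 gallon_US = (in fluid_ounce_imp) 56.17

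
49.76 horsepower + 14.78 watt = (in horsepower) 49.78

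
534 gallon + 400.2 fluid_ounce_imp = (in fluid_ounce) 6.874e+04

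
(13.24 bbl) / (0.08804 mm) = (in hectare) 2.391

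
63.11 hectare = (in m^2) 6.311e+05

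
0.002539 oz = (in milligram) 71.98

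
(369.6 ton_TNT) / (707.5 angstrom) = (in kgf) 2.229e+18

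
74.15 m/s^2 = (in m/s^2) 74.15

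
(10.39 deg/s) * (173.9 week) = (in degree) 1.093e+09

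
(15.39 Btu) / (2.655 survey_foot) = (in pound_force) 4511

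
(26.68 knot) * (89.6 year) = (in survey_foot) 1.272e+11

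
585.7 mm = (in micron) 5.857e+05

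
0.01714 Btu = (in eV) 1.129e+20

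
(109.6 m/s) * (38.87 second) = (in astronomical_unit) 2.848e-08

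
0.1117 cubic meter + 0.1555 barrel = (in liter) 136.4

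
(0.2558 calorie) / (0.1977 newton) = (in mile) 0.003364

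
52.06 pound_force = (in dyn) 2.316e+07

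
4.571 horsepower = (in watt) 3409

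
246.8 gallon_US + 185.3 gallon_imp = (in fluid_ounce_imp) 6.253e+04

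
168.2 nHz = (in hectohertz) 1.682e-09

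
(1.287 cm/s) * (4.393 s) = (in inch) 2.226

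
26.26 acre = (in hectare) 10.63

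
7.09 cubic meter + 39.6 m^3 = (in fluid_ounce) 1.579e+06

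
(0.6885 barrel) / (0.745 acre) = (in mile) 2.256e-08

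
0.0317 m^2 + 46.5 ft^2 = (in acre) 0.001075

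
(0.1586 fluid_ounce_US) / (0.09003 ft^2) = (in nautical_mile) 3.028e-07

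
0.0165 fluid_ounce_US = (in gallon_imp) 0.0001073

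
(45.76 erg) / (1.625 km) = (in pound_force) 6.331e-10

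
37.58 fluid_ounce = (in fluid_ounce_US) 37.58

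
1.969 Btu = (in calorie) 496.5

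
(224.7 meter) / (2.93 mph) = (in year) 5.44e-06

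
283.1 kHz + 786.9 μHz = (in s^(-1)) 2.831e+05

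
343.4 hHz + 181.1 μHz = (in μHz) 3.434e+10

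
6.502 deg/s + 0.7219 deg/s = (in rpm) 1.204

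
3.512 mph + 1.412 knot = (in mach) 0.006744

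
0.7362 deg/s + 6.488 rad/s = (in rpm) 62.08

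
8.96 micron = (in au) 5.989e-17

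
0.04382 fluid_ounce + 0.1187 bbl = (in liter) 18.87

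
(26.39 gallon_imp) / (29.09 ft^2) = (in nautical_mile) 2.397e-05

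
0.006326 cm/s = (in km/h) 0.0002277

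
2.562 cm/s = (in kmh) 0.09223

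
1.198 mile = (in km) 1.928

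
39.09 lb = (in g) 1.773e+04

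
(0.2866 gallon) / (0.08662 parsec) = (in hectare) 4.059e-23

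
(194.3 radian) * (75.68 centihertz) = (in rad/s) 147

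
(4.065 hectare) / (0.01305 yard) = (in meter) 3.407e+06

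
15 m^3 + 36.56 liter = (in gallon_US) 3972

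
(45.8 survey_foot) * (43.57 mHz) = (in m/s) 0.6082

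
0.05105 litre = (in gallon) 0.01349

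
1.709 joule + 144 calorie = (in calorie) 144.4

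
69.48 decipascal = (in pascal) 6.948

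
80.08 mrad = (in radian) 0.08008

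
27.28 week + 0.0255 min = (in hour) 4583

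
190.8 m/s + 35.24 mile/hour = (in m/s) 206.6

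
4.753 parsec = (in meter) 1.467e+17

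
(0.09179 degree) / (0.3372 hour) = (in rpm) 1.26e-05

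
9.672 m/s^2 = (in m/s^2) 9.672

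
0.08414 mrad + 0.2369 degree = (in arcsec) 870.2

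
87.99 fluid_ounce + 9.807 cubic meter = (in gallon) 2591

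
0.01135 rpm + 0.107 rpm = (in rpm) 0.1183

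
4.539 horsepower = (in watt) 3385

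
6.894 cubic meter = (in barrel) 43.36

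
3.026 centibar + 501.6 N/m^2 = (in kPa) 3.528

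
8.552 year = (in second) 2.697e+08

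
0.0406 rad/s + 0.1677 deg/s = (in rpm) 0.4157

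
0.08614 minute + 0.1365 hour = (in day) 0.005747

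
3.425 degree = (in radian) 0.05978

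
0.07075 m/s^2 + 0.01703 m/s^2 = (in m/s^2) 0.08778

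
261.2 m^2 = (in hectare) 0.02612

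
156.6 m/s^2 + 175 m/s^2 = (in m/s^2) 331.6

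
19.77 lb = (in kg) 8.968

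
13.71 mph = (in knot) 11.91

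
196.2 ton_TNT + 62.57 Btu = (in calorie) 1.962e+11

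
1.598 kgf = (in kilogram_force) 1.598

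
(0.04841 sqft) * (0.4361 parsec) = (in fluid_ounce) 2.046e+18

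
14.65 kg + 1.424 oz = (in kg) 14.69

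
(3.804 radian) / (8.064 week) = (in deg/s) 4.469e-05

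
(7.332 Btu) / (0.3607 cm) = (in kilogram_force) 2.187e+05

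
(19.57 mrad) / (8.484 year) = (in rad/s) 7.314e-11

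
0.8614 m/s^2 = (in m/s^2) 0.8614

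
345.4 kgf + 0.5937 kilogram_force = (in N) 3393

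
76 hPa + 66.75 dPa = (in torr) 57.05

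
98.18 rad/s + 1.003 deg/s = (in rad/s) 98.2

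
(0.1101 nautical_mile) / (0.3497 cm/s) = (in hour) 16.2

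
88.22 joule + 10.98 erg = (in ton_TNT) 2.109e-08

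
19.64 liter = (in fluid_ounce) 664.1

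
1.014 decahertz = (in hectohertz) 0.1014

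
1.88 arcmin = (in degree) 0.03133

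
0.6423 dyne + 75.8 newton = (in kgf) 7.729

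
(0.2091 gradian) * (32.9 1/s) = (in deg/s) 6.191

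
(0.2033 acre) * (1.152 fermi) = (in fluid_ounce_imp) 3.336e-08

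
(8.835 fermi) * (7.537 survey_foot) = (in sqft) 2.185e-13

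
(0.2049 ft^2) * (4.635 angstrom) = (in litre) 8.823e-09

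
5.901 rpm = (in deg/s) 35.41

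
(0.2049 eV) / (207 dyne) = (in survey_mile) 9.854e-21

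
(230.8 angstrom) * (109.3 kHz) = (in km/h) 0.009082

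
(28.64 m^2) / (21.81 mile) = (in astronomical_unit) 5.454e-15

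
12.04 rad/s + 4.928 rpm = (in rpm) 119.9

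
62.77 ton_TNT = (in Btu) 2.489e+08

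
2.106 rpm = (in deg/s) 12.64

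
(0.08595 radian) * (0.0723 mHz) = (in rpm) 5.934e-05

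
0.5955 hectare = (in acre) 1.472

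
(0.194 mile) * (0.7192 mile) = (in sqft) 3.89e+06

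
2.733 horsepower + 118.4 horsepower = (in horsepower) 121.1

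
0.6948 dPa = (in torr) 0.0005211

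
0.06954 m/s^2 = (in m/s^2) 0.06954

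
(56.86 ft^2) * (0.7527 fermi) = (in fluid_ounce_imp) 1.399e-10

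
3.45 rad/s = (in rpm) 32.95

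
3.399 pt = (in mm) 1.199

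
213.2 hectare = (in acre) 526.8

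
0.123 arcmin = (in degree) 0.00205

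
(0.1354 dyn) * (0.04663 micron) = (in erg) 6.314e-07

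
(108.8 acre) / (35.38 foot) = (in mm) 4.083e+07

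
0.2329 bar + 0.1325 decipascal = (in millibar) 232.9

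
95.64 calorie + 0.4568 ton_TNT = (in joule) 1.911e+09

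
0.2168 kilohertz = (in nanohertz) 2.168e+11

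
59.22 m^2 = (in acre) 0.01463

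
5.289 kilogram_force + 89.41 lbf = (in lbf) 101.1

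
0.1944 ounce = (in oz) 0.1944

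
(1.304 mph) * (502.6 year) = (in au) 0.06176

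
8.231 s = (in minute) 0.1372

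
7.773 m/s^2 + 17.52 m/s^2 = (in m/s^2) 25.29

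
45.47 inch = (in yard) 1.263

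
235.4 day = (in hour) 5650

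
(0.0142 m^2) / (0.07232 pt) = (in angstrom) 5.566e+12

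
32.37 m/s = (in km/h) 116.5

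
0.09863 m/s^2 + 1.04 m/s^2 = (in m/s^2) 1.139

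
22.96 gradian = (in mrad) 360.7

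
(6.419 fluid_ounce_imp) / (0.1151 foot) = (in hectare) 5.199e-07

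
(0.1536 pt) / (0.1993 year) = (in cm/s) 8.621e-10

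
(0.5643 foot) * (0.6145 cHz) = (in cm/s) 0.1057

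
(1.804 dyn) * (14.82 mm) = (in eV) 1.669e+12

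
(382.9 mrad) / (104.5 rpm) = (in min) 0.0005832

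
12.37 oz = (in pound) 0.7731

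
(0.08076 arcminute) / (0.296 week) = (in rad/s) 1.312e-10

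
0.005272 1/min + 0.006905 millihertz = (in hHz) 9.477e-07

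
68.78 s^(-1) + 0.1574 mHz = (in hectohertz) 0.6878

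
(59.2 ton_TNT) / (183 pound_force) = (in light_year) 3.216e-08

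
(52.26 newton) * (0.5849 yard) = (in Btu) 0.02649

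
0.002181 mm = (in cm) 0.0002181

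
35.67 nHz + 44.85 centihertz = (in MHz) 4.485e-07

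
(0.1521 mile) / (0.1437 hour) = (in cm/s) 47.32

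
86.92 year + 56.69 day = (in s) 2.746e+09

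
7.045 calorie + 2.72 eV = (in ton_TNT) 7.045e-09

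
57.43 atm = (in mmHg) 4.365e+04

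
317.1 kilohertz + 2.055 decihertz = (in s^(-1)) 3.171e+05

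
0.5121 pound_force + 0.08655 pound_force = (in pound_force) 0.5987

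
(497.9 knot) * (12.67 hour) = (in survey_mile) 7260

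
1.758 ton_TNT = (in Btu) 6.972e+06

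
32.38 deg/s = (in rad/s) 0.5651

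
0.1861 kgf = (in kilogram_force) 0.1861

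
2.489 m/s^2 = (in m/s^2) 2.489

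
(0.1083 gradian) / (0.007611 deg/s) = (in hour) 0.003557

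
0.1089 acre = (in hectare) 0.04407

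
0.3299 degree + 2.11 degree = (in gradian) 2.711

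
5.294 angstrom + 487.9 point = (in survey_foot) 0.5647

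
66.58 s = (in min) 1.11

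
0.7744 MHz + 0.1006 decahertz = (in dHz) 7.744e+06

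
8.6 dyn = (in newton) 8.6e-05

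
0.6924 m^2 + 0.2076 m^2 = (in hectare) 9e-05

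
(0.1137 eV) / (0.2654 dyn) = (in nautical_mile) 3.706e-18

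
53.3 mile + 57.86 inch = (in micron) 8.578e+10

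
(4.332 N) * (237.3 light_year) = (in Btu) 9.218e+15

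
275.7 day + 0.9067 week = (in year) 0.7727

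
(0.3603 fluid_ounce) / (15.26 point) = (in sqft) 0.02131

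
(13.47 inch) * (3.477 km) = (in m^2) 1190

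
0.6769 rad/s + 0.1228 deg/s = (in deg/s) 38.91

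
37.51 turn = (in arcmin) 8.102e+05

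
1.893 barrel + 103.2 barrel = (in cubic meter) 16.71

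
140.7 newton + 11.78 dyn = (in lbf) 31.63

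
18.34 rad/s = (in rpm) 175.1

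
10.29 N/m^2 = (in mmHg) 0.07718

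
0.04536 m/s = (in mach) 0.0001332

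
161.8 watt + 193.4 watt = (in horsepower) 0.4763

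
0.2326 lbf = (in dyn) 1.035e+05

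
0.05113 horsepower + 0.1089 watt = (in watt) 38.24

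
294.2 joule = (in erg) 2.942e+09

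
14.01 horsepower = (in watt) 1.045e+04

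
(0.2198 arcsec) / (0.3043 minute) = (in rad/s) 5.836e-08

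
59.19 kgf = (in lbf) 130.5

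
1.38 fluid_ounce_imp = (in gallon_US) 0.01036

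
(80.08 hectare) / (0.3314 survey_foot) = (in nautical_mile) 4281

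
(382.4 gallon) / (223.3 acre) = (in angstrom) 1.602e+04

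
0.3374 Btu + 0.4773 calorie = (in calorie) 85.56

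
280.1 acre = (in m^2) 1.134e+06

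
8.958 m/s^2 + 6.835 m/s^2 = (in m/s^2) 15.79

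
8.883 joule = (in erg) 8.883e+07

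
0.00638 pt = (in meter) 2.251e-06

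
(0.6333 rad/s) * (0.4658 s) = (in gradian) 18.78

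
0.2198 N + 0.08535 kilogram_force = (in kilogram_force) 0.1078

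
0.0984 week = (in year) 0.001887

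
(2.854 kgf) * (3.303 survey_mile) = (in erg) 1.488e+12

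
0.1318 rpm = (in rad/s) 0.0138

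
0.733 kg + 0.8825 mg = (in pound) 1.616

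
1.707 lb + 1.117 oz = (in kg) 0.8059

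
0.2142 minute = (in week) 2.125e-05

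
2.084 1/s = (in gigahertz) 2.084e-09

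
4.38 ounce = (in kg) 0.1242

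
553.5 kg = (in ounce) 1.952e+04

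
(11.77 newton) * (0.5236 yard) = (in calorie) 1.347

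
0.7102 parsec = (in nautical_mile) 1.183e+13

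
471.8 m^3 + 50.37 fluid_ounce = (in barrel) 2968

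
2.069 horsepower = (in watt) 1543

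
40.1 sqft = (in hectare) 0.0003725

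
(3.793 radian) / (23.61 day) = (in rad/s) 1.859e-06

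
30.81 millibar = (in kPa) 3.081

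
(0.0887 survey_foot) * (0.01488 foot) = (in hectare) 1.226e-08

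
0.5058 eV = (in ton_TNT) 1.937e-29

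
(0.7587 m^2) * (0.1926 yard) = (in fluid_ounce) 4518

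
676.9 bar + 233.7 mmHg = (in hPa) 6.772e+05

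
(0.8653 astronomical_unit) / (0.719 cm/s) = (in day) 2.084e+08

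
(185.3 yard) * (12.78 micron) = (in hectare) 2.165e-07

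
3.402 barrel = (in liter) 540.9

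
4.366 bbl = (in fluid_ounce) 2.347e+04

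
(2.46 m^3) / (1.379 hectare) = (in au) 1.192e-15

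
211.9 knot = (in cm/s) 1.09e+04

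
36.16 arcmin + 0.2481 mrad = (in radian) 0.01077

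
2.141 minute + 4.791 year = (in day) 1749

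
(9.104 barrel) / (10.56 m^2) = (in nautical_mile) 7.401e-05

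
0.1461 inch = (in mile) 2.306e-06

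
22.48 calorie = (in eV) 5.871e+20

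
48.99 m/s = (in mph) 109.6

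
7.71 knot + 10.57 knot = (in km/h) 33.85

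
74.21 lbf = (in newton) 330.1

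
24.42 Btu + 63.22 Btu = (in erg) 9.247e+11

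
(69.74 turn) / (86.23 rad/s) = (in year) 1.611e-07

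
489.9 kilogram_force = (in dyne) 4.804e+08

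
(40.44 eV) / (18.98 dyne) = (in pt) 9.677e-11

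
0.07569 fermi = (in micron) 7.569e-11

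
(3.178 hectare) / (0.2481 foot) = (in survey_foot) 1.379e+06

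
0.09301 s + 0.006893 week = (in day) 0.04825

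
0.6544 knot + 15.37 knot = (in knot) 16.02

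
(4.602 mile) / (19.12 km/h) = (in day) 0.01614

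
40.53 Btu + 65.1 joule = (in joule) 4.283e+04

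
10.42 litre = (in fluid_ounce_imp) 366.7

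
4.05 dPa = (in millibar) 0.00405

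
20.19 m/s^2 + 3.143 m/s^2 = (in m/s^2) 23.33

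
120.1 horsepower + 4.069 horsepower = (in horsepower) 124.2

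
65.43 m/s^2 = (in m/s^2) 65.43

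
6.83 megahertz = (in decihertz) 6.83e+07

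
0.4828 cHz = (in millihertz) 4.828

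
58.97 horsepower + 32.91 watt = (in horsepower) 59.01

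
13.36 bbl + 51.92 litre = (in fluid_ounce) 7.358e+04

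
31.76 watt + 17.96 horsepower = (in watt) 1.342e+04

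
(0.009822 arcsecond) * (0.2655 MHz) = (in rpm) 0.1207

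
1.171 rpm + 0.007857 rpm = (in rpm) 1.179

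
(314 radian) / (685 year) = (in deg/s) 8.328e-07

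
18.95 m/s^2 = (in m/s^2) 18.95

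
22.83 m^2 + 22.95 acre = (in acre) 22.96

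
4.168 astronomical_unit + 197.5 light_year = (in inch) 7.356e+19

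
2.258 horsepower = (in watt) 1684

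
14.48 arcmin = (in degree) 0.2413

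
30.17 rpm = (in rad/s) 3.159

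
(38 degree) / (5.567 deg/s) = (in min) 0.1138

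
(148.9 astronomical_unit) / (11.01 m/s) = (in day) 2.342e+07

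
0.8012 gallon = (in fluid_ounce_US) 102.6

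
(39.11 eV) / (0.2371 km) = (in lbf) 5.941e-21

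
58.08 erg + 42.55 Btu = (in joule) 4.489e+04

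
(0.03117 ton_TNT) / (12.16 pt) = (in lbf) 6.835e+09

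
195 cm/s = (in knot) 3.79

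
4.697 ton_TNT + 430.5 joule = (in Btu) 1.863e+07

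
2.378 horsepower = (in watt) 1773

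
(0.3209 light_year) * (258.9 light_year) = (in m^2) 7.436e+33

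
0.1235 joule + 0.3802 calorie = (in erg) 1.714e+07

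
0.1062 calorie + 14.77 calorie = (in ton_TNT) 1.488e-08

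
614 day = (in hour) 1.474e+04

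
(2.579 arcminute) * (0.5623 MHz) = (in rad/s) 421.8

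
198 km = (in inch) 7.795e+06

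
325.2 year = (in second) 1.026e+10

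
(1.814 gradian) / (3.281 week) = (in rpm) 1.371e-07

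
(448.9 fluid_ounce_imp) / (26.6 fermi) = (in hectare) 4.795e+07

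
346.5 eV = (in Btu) 5.262e-20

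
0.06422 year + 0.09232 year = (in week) 8.162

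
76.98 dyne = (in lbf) 0.0001731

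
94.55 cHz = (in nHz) 9.455e+08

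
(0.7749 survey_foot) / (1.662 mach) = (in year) 1.323e-11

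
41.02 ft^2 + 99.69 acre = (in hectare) 40.34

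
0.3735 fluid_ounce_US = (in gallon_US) 0.002918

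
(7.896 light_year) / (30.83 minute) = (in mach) 1.186e+11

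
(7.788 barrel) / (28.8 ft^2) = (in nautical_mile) 0.0002499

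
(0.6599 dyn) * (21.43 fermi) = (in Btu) 1.34e-22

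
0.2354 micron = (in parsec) 7.629e-24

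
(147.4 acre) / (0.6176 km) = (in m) 965.8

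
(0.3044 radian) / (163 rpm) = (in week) 2.949e-08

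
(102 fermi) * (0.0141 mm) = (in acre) 3.554e-22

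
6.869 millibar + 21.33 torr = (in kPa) 3.531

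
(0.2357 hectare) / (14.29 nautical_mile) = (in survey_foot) 0.2922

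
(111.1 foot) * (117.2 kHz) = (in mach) 1.166e+04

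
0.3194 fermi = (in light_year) 3.376e-32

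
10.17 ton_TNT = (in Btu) 4.033e+07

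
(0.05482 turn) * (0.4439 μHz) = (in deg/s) 8.76e-06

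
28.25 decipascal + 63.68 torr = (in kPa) 8.493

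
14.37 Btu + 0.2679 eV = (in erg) 1.516e+11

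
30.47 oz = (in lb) 1.904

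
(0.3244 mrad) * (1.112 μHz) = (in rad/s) 3.607e-10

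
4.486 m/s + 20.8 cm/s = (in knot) 9.124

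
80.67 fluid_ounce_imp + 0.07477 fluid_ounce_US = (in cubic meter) 0.002294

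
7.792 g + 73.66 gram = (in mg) 8.145e+04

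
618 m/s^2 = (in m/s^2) 618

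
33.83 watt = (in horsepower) 0.04537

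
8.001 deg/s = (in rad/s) 0.1396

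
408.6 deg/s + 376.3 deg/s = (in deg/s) 784.9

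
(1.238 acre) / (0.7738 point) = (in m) 1.835e+07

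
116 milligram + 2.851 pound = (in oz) 45.62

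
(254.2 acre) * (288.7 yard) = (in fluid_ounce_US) 9.183e+12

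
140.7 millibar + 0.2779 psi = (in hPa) 159.9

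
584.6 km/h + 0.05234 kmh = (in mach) 0.477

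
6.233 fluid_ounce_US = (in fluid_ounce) 6.233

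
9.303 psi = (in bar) 0.6414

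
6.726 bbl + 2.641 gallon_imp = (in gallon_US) 285.7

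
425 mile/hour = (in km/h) 684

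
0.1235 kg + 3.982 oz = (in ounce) 8.338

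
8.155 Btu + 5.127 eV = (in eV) 5.37e+22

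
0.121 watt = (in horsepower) 0.0001623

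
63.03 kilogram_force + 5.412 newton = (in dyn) 6.235e+07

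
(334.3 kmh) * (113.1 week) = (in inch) 2.501e+11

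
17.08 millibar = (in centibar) 1.708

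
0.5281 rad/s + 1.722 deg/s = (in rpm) 5.33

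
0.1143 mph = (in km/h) 0.1839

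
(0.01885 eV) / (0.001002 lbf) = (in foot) 2.223e-18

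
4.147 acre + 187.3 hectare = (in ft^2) 2.034e+07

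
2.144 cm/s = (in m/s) 0.02144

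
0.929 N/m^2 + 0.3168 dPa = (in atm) 9.481e-06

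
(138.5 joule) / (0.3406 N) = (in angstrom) 4.066e+12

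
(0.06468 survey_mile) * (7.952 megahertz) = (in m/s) 8.277e+08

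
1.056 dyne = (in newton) 1.056e-05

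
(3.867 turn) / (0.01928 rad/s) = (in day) 0.01459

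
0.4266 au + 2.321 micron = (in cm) 6.382e+12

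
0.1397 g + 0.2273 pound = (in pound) 0.2276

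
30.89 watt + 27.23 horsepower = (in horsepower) 27.27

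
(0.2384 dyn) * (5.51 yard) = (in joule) 1.201e-05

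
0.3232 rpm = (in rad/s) 0.03385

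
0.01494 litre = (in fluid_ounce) 0.5052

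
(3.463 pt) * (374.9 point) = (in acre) 3.993e-08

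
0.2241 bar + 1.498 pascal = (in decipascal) 2.241e+05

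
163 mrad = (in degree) 9.339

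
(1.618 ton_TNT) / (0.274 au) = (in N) 0.1652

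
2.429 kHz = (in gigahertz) 2.429e-06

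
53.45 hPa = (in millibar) 53.45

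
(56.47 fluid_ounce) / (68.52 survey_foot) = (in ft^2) 0.0008607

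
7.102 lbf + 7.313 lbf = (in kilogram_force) 6.539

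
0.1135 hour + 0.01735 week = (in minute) 181.7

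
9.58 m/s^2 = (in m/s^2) 9.58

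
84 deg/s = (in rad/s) 1.466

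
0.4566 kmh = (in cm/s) 12.68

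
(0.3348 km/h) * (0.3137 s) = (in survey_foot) 0.09572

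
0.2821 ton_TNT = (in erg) 1.18e+16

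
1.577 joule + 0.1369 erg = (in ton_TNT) 3.769e-10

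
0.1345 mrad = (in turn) 2.141e-05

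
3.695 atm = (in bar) 3.744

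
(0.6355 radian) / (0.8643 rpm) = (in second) 7.021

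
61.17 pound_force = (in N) 272.1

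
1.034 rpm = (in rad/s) 0.1083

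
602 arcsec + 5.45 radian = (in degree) 312.4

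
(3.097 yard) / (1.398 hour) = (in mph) 0.001259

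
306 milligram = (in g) 0.306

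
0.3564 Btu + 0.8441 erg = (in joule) 376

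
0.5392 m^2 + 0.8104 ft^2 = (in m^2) 0.6145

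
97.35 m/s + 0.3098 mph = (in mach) 0.2863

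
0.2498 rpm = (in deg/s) 1.499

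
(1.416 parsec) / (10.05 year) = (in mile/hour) 3.084e+08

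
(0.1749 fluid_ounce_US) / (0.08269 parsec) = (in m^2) 2.027e-21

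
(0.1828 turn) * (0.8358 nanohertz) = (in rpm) 9.167e-09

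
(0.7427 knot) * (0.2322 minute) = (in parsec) 1.725e-16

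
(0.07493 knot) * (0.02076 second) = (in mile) 4.972e-07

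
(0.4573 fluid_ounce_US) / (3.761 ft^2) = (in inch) 0.001524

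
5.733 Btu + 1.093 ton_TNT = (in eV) 2.854e+28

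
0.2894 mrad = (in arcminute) 0.9949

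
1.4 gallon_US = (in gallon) 1.4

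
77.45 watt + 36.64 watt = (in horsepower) 0.153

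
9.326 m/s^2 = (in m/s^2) 9.326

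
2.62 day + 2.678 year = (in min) 1.411e+06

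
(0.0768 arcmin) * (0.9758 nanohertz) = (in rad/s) 2.18e-14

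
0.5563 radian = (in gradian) 35.42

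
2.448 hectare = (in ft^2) 2.635e+05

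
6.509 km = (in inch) 2.563e+05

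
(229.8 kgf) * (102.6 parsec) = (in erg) 7.135e+28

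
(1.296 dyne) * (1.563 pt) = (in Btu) 6.773e-12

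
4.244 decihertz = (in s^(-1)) 0.4244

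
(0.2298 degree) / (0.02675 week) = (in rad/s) 2.479e-07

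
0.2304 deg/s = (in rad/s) 0.004021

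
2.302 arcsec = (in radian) 1.116e-05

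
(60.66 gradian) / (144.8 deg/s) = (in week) 6.234e-07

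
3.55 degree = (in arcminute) 213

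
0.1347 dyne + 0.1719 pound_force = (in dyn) 7.647e+04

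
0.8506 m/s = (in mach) 0.002498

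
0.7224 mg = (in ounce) 2.548e-05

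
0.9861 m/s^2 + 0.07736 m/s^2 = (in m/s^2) 1.063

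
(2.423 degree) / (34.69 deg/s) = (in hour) 1.94e-05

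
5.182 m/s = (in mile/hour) 11.59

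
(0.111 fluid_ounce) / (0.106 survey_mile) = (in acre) 4.755e-12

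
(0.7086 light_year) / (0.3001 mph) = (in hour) 1.388e+13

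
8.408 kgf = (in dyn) 8.245e+06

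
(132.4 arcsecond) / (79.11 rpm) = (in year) 2.457e-12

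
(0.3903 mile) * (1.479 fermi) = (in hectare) 9.29e-17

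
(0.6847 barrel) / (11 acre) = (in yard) 2.674e-06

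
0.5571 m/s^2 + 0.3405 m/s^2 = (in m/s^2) 0.8976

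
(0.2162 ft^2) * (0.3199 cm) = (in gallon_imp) 0.01413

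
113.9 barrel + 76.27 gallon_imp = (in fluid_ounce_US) 6.241e+05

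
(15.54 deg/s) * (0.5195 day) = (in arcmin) 4.185e+07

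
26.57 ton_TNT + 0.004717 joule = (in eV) 6.939e+29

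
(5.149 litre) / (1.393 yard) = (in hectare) 4.042e-07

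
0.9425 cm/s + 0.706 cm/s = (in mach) 4.841e-05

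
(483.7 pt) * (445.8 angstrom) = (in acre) 1.88e-12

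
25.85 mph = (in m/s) 11.56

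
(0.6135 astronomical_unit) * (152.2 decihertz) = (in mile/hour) 3.125e+12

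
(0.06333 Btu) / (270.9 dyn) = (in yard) 2.697e+04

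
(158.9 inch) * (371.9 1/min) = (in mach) 0.07347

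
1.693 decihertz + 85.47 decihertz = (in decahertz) 0.8716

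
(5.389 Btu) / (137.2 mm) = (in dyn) 4.144e+09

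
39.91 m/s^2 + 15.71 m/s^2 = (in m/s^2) 55.62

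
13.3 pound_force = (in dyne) 5.916e+06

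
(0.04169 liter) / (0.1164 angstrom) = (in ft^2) 3.855e+07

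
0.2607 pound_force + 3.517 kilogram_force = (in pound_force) 8.014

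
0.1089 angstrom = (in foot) 3.573e-11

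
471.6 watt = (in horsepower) 0.6324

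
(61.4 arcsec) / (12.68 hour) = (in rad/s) 6.521e-09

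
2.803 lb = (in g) 1271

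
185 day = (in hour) 4440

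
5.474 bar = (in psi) 79.39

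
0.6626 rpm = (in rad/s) 0.06939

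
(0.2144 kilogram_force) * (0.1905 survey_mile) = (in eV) 4.023e+21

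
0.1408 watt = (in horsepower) 0.0001888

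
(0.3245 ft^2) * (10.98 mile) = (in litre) 5.327e+05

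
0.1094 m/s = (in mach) 0.0003213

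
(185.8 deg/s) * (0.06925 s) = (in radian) 0.2246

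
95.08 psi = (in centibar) 655.6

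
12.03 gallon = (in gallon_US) 12.03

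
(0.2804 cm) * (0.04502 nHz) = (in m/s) 1.262e-13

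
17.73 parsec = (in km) 5.471e+14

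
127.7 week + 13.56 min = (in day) 893.9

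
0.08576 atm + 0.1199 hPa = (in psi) 1.262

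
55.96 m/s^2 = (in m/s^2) 55.96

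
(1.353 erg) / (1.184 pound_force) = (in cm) 2.569e-06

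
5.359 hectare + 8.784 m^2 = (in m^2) 5.36e+04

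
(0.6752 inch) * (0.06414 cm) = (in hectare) 1.1e-09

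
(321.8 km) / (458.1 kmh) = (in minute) 42.15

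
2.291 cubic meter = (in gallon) 605.2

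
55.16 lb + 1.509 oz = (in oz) 884.1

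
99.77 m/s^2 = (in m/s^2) 99.77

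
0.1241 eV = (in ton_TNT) 4.752e-30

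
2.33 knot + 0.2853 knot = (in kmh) 4.844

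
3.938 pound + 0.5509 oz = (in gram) 1802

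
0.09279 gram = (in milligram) 92.79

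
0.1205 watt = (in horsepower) 0.0001616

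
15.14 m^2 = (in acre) 0.003741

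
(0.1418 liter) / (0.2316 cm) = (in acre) 1.513e-05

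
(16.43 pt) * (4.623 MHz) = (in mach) 78.69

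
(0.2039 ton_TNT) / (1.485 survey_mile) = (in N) 3.57e+05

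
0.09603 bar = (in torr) 72.03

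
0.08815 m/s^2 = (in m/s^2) 0.08815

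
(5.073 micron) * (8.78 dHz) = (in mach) 1.308e-08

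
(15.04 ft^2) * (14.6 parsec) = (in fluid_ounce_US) 2.129e+22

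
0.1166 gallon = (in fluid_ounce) 14.92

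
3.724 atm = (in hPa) 3773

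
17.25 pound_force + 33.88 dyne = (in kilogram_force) 7.825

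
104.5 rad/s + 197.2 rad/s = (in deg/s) 1.729e+04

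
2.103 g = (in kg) 0.002103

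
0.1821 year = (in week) 9.495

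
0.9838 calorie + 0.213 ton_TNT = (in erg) 8.912e+15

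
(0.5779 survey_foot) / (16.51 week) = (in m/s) 1.764e-08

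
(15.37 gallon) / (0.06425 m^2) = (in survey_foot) 2.971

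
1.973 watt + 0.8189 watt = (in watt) 2.792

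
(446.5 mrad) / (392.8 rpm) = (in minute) 0.0001809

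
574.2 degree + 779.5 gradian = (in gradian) 1417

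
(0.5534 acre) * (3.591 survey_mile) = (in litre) 1.294e+10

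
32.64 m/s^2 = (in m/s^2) 32.64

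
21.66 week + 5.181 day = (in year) 0.4296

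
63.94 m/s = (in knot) 124.3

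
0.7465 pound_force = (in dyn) 3.321e+05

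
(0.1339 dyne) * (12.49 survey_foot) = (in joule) 5.098e-06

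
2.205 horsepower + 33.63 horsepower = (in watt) 2.672e+04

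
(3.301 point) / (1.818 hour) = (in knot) 3.459e-07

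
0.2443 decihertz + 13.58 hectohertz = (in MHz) 0.001358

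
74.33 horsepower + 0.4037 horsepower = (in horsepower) 74.73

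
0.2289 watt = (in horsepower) 0.000307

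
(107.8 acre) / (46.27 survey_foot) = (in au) 2.068e-07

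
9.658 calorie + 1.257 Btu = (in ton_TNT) 3.266e-07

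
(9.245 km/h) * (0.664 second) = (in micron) 1.705e+06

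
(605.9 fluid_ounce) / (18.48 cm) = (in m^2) 0.09696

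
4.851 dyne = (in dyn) 4.851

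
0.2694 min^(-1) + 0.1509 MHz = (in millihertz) 1.509e+08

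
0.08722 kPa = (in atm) 0.0008608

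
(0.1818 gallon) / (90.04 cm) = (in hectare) 7.643e-08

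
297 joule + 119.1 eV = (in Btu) 0.2815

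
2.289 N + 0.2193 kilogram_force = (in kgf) 0.4527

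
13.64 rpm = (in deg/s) 81.84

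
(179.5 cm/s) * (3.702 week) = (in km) 4019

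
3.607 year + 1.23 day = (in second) 1.139e+08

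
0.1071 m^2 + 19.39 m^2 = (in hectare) 0.00195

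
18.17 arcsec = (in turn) 1.402e-05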